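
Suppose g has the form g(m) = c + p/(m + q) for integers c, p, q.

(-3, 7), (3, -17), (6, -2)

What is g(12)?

1

(g(m) − c)(m + q) = p for each data point; the three points give a linear system in c and q, then p follows.
Solving: c = 3, q = -2, p = -20, so g(m) = 3 − 20/(m − 2).
Then g(12) = 3 − 20/10 = 1.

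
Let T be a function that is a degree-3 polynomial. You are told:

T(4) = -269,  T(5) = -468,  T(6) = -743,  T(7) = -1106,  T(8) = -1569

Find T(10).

Write T(k) = ak³ + bk² + ck + d; the 5 given values yield a linear system in the 4 coefficients.
Solving, T(k) = -2k³ - 8k² - 5k + 7.
Then T(10) = -2843.

-2843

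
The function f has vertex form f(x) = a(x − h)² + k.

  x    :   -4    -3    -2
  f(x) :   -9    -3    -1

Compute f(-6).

First differences 6, 2; second difference -4 = 2a, so a = -2.
Expanding, the x-coefficient is −2ah = 4h; matching it to the data gives h = -2, and then k = -1.
So f(x) = -2(x + 2)² − 1.
f(-6) = -2·(-4)² − 1 = -33.

-33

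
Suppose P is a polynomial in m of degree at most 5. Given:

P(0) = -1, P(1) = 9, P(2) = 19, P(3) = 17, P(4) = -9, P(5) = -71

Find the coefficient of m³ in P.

-2

First differences: 10, 10, -2, -26, -62. Second differences: 0, -12, -24, -36. Third differences: -12, -12, -12.
Level-3 differences are constant, so P has degree 3.
Fitting a degree-3 polynomial gives P(m) = -2m³ + 6m² + 6m - 1.
The coefficient of m³ is -2.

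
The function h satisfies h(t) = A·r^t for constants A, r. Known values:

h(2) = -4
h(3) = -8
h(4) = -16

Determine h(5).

Consecutive ratio: -8/(-4) = 2, and -16/(-8) = 2, so r = 2.
Then A·2^2 = -4 gives A = -1, and h(t) = -1·2^t.
h(5) = -1·2^5 = -32.

-32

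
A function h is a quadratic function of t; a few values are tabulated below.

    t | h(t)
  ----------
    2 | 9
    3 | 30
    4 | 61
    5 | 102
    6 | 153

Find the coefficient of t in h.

-4

Write h(t) = at² + bt + c; the 5 given values yield a linear system in the 3 coefficients.
Solving, h(t) = 5t² - 4t - 3.
The coefficient of t is -4.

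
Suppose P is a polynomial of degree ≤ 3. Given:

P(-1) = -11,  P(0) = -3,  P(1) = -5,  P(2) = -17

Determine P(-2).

-29

Write P(m) = am³ + bm² + cm + d; the 4 given values yield a linear system in the 4 coefficients.
Solving, the leading coefficient vanishes, and P(m) = -5m² + 3m - 3.
Then P(-2) = -29.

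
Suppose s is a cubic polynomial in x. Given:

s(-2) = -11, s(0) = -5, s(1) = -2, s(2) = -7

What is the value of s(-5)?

70

Write s(x) = ax³ + bx² + cx + d; the 4 given values yield a linear system in the 4 coefficients.
Solving, s(x) = -x³ - x² + 5x - 5.
Then s(-5) = 70.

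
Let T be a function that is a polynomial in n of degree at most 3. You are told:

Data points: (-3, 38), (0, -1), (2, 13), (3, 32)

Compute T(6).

Write T(n) = an³ + bn² + cn + d; the 4 given values yield a linear system in the 4 coefficients.
Solving, the leading coefficient vanishes, and T(n) = 4n² - n - 1.
Then T(6) = 137.

137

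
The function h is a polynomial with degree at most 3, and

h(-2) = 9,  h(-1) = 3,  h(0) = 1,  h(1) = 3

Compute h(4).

33

First differences: -6, -2, 2. Second differences: 4, 4.
Level-2 differences are constant, so h has degree 2.
Fitting a degree-2 polynomial gives h(m) = 2m² + 1.
Then h(4) = 33.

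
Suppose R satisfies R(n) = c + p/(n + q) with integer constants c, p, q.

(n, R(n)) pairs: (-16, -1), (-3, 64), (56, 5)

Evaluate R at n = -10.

(R(n) − c)(n + q) = p for each data point; the three points give a linear system in c and q, then p follows.
Solving: c = 4, q = 4, p = 60, so R(n) = 4 + 60/(n + 4).
Then R(-10) = 4 + 60/(-6) = -6.

-6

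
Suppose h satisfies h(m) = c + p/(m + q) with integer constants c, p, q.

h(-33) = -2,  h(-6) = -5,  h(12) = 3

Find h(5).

(h(m) − c)(m + q) = p for each data point; the three points give a linear system in c and q, then p follows.
Solving: c = -1, q = -3, p = 36, so h(m) = -1 + 36/(m − 3).
Then h(5) = -1 + 36/2 = 17.

17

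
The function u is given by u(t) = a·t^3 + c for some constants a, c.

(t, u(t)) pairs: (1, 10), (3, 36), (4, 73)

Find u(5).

From u(1) = 10 and u(3) = 36: 1a + c = 10 and 27a + c = 36.
Subtracting: 26a = 26, so a = 1; then c = 10 − 1·1 = 9.
So u(t) = 1t³ + 9, and u(5) = 134.

134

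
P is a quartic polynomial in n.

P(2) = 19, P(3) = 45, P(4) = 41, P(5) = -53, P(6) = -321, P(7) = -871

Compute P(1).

-1

First differences: 26, -4, -94, -268, -550. Second differences: -30, -90, -174, -282. Third differences: -60, -84, -108. Fourth differences: -24, -24.
Level-4 differences are constant, so P has degree 4.
Fitting a degree-4 polynomial gives P(n) = -n^4 + 4n³ + 4n² - 5n - 3.
Then P(1) = -1.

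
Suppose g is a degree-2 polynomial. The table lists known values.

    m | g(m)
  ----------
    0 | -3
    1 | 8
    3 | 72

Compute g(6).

273

Write g(m) = am² + bm + c; the 3 given values yield a linear system in the 3 coefficients.
Solving, g(m) = 7m² + 4m - 3.
Then g(6) = 273.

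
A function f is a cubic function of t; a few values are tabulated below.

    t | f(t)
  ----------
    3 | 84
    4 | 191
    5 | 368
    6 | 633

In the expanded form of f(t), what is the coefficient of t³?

3

Write f(t) = at³ + bt² + ct + d; the 4 given values yield a linear system in the 4 coefficients.
Solving, f(t) = 3t³ - t² + 3t + 3.
The coefficient of t³ is 3.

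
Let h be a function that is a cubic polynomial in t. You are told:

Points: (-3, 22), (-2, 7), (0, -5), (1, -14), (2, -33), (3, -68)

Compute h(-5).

Write h(t) = at³ + bt² + ct + d; the 6 given values yield a linear system in the 4 coefficients.
Solving, h(t) = -t³ - 2t² - 6t - 5.
Then h(-5) = 100.

100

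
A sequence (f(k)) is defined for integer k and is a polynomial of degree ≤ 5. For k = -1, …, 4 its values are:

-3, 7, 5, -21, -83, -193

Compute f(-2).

-13

First differences: 10, -2, -26, -62, -110. Second differences: -12, -24, -36, -48. Third differences: -12, -12, -12.
Level-3 differences are constant, so f has degree 3.
Fitting a degree-3 polynomial gives f(k) = -2k³ - 6k² + 6k + 7.
Then f(-2) = -13.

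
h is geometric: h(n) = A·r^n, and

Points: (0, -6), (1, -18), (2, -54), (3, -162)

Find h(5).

-1458

Consecutive ratio: -18/(-6) = 3, and -54/(-18) = 3, so r = 3.
Then A·3^0 = -6 gives A = -6, and h(n) = -6·3^n.
h(5) = -6·3^5 = -1458.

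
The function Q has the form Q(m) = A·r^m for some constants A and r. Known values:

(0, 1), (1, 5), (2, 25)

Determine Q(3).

Consecutive ratio: 5/1 = 5, and 25/5 = 5, so r = 5.
Then A·5^0 = 1 gives A = 1, and Q(m) = 1·5^m.
Q(3) = 1·5^3 = 125.

125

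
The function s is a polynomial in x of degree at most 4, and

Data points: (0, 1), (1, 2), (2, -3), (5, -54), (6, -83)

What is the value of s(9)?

-206

Write s(x) = ax^4 + bx³ + cx² + dx + e; the 5 given values yield a linear system in the 5 coefficients.
Solving, the top 2 coefficients vanish, and s(x) = -3x² + 4x + 1.
Then s(9) = -206.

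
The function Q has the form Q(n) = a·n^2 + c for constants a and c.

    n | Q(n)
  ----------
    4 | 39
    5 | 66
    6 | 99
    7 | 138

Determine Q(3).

18

From Q(4) = 39 and Q(5) = 66: 16a + c = 39 and 25a + c = 66.
Subtracting: 9a = 27, so a = 3; then c = 39 − 3·16 = -9.
So Q(n) = 3n² − 9, and Q(3) = 18.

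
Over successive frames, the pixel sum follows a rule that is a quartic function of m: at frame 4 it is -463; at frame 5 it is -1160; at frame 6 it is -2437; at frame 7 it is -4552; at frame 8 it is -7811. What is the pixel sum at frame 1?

Write the value at m as f(m).
Write f(m) = am^4 + bm³ + cm² + dm + e; the 5 given values yield a linear system in the 5 coefficients.
Solving, f(m) = -2m^4 + m³ - 3m² + 7m + 5.
Then f(1) = 8.

8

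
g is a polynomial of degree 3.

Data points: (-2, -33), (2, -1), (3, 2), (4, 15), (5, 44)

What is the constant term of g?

-1

Write g(t) = at³ + bt² + ct + d; the 5 given values yield a linear system in the 4 coefficients.
Solving, g(t) = t³ - 4t² + 4t - 1.
The constant term is g(0) = -1.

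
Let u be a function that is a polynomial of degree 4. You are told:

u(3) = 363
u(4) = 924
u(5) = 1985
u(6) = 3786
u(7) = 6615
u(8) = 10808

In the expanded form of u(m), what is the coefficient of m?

7

Write u(m) = am^4 + bm³ + cm² + dm + e; the 6 given values yield a linear system in the 5 coefficients.
Solving, u(m) = 2m^4 + 4m³ + 8m² + 7m.
The coefficient of m is 7.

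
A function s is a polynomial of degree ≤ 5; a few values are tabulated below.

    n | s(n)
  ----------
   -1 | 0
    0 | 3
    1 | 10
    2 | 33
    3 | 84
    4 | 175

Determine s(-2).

-11

First differences: 3, 7, 23, 51, 91. Second differences: 4, 16, 28, 40. Third differences: 12, 12, 12.
Level-3 differences are constant, so s has degree 3.
Fitting a degree-3 polynomial gives s(n) = 2n³ + 2n² + 3n + 3.
Then s(-2) = -11.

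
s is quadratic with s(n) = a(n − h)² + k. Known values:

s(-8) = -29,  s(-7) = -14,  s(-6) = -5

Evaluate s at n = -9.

First differences 15, 9; second difference -6 = 2a, so a = -3.
Expanding, the n-coefficient is −2ah = 6h; matching it to the data gives h = -5, and then k = -2.
So s(n) = -3(n + 5)² − 2.
s(-9) = -3·(-4)² − 2 = -50.

-50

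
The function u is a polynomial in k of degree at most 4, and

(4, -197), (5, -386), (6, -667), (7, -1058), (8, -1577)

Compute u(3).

-82

Write u(k) = ak^4 + bk³ + ck² + dk + e; the 5 given values yield a linear system in the 5 coefficients.
Solving, the leading coefficient vanishes, and u(k) = -3k³ - k² + 3k - 1.
Then u(3) = -82.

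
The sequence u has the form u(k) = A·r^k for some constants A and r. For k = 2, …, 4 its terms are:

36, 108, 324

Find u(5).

972

Consecutive ratio: 108/36 = 3, and 324/108 = 3, so r = 3.
Then A·3^2 = 36 gives A = 4, and u(k) = 4·3^k.
u(5) = 4·3^5 = 972.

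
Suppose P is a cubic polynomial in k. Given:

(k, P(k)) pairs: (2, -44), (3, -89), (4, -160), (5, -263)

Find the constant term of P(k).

-8

Write P(k) = ak³ + bk² + ck + d; the 4 given values yield a linear system in the 4 coefficients.
Solving, P(k) = -k³ - 4k² - 6k - 8.
The constant term is P(0) = -8.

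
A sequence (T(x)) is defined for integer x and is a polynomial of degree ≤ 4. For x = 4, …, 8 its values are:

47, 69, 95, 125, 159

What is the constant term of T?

-1

First differences: 22, 26, 30, 34. Second differences: 4, 4, 4.
Level-2 differences are constant, so T has degree 2.
Fitting a degree-2 polynomial gives T(x) = 2x² + 4x - 1.
The constant term is T(0) = -1.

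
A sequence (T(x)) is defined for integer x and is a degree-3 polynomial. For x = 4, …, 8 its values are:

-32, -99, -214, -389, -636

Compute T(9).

-967

First differences: -67, -115, -175, -247. Second differences: -48, -60, -72. Third differences: -12, -12.
Level-3 differences are constant, so T has degree 3.
Fitting a degree-3 polynomial gives T(x) = -2x³ + 6x² + x - 4.
Then T(9) = -967.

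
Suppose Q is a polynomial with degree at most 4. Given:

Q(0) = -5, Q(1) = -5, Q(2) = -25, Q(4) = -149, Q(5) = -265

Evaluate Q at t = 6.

-425

Write Q(t) = at^4 + bt³ + ct² + dt + e; the 5 given values yield a linear system in the 5 coefficients.
Solving, the leading coefficient vanishes, and Q(t) = -t³ - 7t² + 8t - 5.
Then Q(6) = -425.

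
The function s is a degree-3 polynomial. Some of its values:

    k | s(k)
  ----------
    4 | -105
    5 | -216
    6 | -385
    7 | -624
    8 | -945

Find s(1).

First differences: -111, -169, -239, -321. Second differences: -58, -70, -82. Third differences: -12, -12.
Level-3 differences are constant, so s has degree 3.
Fitting a degree-3 polynomial gives s(k) = -2k³ + k² + 2k - 1.
Then s(1) = 0.

0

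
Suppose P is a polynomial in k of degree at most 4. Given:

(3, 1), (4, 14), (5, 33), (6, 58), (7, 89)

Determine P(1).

First differences: 13, 19, 25, 31. Second differences: 6, 6, 6.
Level-2 differences are constant, so P has degree 2.
Fitting a degree-2 polynomial gives P(k) = 3k² - 8k - 2.
Then P(1) = -7.

-7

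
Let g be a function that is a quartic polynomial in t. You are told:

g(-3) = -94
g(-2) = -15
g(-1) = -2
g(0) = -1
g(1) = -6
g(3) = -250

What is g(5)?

-1646

Write g(t) = at^4 + bt³ + ct² + dt + e; the 6 given values yield a linear system in the 5 coefficients.
Solving, g(t) = -2t^4 - 3t³ - t² + t - 1.
Then g(5) = -1646.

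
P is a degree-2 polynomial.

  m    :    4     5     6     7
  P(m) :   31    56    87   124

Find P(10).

271

Write P(m) = am² + bm + c; the 4 given values yield a linear system in the 3 coefficients.
Solving, P(m) = 3m² - 2m - 9.
Then P(10) = 271.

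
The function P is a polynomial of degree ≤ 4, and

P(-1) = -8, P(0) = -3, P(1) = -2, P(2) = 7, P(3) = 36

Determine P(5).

202

First differences: 5, 1, 9, 29. Second differences: -4, 8, 20. Third differences: 12, 12.
Level-3 differences are constant, so P has degree 3.
Fitting a degree-3 polynomial gives P(m) = 2m³ - 2m² + m - 3.
Then P(5) = 202.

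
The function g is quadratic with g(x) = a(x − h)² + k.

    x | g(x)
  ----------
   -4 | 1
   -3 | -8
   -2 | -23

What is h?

First differences -9, -15; second difference -6 = 2a, so a = -3.
Expanding, the x-coefficient is −2ah = 6h; matching it to the data gives h = -5, and then k = 4.
So g(x) = -3(x + 5)² + 4.
Hence h = -5.

-5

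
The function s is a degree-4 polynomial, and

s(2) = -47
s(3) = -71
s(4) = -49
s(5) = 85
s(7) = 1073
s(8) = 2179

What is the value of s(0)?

Write s(m) = am^4 + bm³ + cm² + dm + e; the 6 given values yield a linear system in the 5 coefficients.
Solving, s(m) = m^4 - 3m³ - 5m² - 7m - 5.
Then s(0) = -5.

-5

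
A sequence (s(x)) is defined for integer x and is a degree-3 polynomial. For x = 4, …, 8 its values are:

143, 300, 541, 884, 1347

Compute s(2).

First differences: 157, 241, 343, 463. Second differences: 84, 102, 120. Third differences: 18, 18.
Level-3 differences are constant, so s has degree 3.
Fitting a degree-3 polynomial gives s(x) = 3x³ - 3x² + x - 5.
Then s(2) = 9.

9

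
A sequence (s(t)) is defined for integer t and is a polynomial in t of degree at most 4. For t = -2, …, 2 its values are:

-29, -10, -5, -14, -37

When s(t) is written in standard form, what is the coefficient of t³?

0

First differences: 19, 5, -9, -23. Second differences: -14, -14, -14.
Level-2 differences are constant, so s has degree 2.
Fitting a degree-2 polynomial gives s(t) = -7t² - 2t - 5.
The coefficient of t³ is 0.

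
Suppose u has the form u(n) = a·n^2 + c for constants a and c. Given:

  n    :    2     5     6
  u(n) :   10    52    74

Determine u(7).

From u(2) = 10 and u(5) = 52: 4a + c = 10 and 25a + c = 52.
Subtracting: 21a = 42, so a = 2; then c = 10 − 2·4 = 2.
So u(n) = 2n² + 2, and u(7) = 100.

100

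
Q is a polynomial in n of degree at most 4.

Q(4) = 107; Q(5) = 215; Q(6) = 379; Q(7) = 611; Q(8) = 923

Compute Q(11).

2459

First differences: 108, 164, 232, 312. Second differences: 56, 68, 80. Third differences: 12, 12.
Level-3 differences are constant, so Q has degree 3.
Fitting a degree-3 polynomial gives Q(n) = 2n³ - 2n² + 4n - 5.
Then Q(11) = 2459.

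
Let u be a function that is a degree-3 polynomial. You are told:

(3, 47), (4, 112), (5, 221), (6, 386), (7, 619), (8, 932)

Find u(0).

First differences: 65, 109, 165, 233, 313. Second differences: 44, 56, 68, 80. Third differences: 12, 12, 12.
Level-3 differences are constant, so u has degree 3.
Fitting a degree-3 polynomial gives u(t) = 2t³ - 2t² + 5t - 4.
Then u(0) = -4.

-4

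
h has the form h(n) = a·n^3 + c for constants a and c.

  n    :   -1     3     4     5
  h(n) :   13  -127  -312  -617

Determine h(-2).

From h(-1) = 13 and h(3) = -127: -1a + c = 13 and 27a + c = -127.
Subtracting: 28a = -140, so a = -5; then c = 13 − (-5)·(-1) = 8.
So h(n) = -5n³ + 8, and h(-2) = 48.

48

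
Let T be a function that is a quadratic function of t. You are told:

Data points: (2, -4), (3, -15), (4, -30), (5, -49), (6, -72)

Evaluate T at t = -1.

5

Write T(t) = at² + bt + c; the 5 given values yield a linear system in the 3 coefficients.
Solving, T(t) = -2t² - t + 6.
Then T(-1) = 5.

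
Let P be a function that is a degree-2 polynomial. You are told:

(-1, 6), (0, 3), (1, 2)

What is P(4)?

Write P(m) = am² + bm + c; the 3 given values yield a linear system in the 3 coefficients.
Solving, P(m) = m² - 2m + 3.
Then P(4) = 11.

11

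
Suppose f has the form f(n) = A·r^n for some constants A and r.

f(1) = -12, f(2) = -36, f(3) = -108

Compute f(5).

Consecutive ratio: -36/(-12) = 3, and -108/(-36) = 3, so r = 3.
Then A·3^1 = -12 gives A = -4, and f(n) = -4·3^n.
f(5) = -4·3^5 = -972.

-972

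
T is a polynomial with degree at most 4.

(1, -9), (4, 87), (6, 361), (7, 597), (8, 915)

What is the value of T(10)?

1845

Write T(x) = ax^4 + bx³ + cx² + dx + e; the 5 given values yield a linear system in the 5 coefficients.
Solving, the leading coefficient vanishes, and T(x) = 2x³ - x² - 5x - 5.
Then T(10) = 1845.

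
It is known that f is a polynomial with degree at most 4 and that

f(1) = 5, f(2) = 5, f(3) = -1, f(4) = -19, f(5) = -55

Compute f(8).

-331

Write f(x) = ax^4 + bx³ + cx² + dx + e; the 5 given values yield a linear system in the 5 coefficients.
Solving, the leading coefficient vanishes, and f(x) = -x³ + 3x² - 2x + 5.
Then f(8) = -331.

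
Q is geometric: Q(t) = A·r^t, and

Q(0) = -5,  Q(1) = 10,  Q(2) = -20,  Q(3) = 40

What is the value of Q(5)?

Consecutive ratio: 10/(-5) = -2, and -20/10 = -2, so r = -2.
Then A·(-2)^0 = -5 gives A = -5, and Q(t) = -5·(-2)^t.
Q(5) = -5·(-2)^5 = 160.

160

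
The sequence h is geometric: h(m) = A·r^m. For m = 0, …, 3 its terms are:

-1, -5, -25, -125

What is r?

Consecutive ratio: -5/(-1) = 5, and -25/(-5) = 5, so r = 5.
Then A·5^0 = -1 gives A = -1, and h(m) = -1·5^m.

5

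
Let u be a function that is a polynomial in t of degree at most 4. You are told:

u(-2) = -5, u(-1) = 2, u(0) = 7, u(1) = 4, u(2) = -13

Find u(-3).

-8

Write u(t) = at^4 + bt³ + ct² + dt + e; the 5 given values yield a linear system in the 5 coefficients.
Solving, the leading coefficient vanishes, and u(t) = -t³ - 4t² + 2t + 7.
Then u(-3) = -8.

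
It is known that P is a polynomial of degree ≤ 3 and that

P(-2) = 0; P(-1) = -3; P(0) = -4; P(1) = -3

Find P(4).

First differences: -3, -1, 1. Second differences: 2, 2.
Level-2 differences are constant, so P has degree 2.
Fitting a degree-2 polynomial gives P(x) = x² - 4.
Then P(4) = 12.

12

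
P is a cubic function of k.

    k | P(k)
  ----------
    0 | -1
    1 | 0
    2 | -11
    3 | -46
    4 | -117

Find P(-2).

9

First differences: 1, -11, -35, -71. Second differences: -12, -24, -36. Third differences: -12, -12.
Level-3 differences are constant, so P has degree 3.
Fitting a degree-3 polynomial gives P(k) = -2k³ + 3k - 1.
Then P(-2) = 9.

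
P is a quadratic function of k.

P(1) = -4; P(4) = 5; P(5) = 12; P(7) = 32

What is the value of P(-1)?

0

Write P(k) = ak² + bk + c; the 4 given values yield a linear system in the 3 coefficients.
Solving, P(k) = k² - 2k - 3.
Then P(-1) = 0.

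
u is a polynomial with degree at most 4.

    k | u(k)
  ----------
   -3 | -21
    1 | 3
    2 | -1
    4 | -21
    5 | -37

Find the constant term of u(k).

3

Write u(k) = ak^4 + bk³ + ck² + dk + e; the 5 given values yield a linear system in the 5 coefficients.
Solving, the top 2 coefficients vanish, and u(k) = -2k² + 2k + 3.
The constant term is u(0) = 3.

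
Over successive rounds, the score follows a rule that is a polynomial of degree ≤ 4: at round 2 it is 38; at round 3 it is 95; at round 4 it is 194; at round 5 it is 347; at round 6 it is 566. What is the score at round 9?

1739

Write the value at n as Q(n).
First differences: 57, 99, 153, 219. Second differences: 42, 54, 66. Third differences: 12, 12.
Level-3 differences are constant, so Q has degree 3.
Fitting a degree-3 polynomial gives Q(n) = 2n³ + 3n² + 4n + 2.
Then Q(9) = 1739.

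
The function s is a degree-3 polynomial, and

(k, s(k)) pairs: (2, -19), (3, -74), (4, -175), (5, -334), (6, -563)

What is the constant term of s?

1

First differences: -55, -101, -159, -229. Second differences: -46, -58, -70. Third differences: -12, -12.
Level-3 differences are constant, so s has degree 3.
Fitting a degree-3 polynomial gives s(k) = -2k³ - 5k² + 8k + 1.
The constant term is s(0) = 1.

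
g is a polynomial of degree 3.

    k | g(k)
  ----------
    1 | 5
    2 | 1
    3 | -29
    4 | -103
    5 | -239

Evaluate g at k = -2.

First differences: -4, -30, -74, -136. Second differences: -26, -44, -62. Third differences: -18, -18.
Level-3 differences are constant, so g has degree 3.
Fitting a degree-3 polynomial gives g(k) = -3k³ + 5k² + 2k + 1.
Then g(-2) = 41.

41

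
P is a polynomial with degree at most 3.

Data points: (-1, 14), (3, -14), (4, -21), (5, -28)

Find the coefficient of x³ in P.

Write P(x) = ax³ + bx² + cx + d; the 4 given values yield a linear system in the 4 coefficients.
Solving, the top 2 coefficients vanish, and P(x) = -7x + 7.
The coefficient of x³ is 0.

0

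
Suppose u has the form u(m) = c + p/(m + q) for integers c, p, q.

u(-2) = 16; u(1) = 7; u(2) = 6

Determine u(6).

(u(m) − c)(m + q) = p for each data point; the three points give a linear system in c and q, then p follows.
Solving: c = 1, q = 4, p = 30, so u(m) = 1 + 30/(m + 4).
Then u(6) = 1 + 30/10 = 4.

4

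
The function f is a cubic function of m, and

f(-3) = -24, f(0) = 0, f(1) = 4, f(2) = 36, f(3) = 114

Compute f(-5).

-230

Write f(m) = am³ + bm² + cm + d; the 5 given values yield a linear system in the 4 coefficients.
Solving, f(m) = 3m³ + 5m² - 4m.
Then f(-5) = -230.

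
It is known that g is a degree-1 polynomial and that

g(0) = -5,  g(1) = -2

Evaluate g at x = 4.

7

Write g(x) = ax + b; the 2 given values yield a linear system in the 2 coefficients.
Solving, g(x) = 3x - 5.
Then g(4) = 7.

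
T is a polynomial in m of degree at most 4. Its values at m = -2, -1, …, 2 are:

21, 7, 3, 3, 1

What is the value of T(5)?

-77

First differences: -14, -4, 0, -2. Second differences: 10, 4, -2. Third differences: -6, -6.
Level-3 differences are constant, so T has degree 3.
Fitting a degree-3 polynomial gives T(m) = -m³ + 2m² - m + 3.
Then T(5) = -77.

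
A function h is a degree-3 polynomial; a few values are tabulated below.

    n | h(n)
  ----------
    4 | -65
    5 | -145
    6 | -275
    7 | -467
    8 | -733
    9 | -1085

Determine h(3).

First differences: -80, -130, -192, -266, -352. Second differences: -50, -62, -74, -86. Third differences: -12, -12, -12.
Level-3 differences are constant, so h has degree 3.
Fitting a degree-3 polynomial gives h(n) = -2n³ + 5n² - 3n - 5.
Then h(3) = -23.

-23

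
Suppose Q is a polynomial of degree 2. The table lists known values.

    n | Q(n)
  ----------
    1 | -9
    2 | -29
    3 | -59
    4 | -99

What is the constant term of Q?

Write Q(n) = an² + bn + c; the 4 given values yield a linear system in the 3 coefficients.
Solving, Q(n) = -5n² - 5n + 1.
The constant term is Q(0) = 1.

1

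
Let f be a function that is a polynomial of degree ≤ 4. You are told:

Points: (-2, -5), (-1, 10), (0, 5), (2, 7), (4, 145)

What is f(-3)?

Write f(t) = at^4 + bt³ + ct² + dt + e; the 5 given values yield a linear system in the 5 coefficients.
Solving, the leading coefficient vanishes, and f(t) = 3t³ - t² - 9t + 5.
Then f(-3) = -58.

-58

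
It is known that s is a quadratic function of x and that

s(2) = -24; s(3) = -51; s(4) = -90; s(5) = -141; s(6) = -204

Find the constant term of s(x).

-6

First differences: -27, -39, -51, -63. Second differences: -12, -12, -12.
Level-2 differences are constant, so s has degree 2.
Fitting a degree-2 polynomial gives s(x) = -6x² + 3x - 6.
The constant term is s(0) = -6.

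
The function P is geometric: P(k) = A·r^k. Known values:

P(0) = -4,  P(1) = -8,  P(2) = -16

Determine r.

Consecutive ratio: -8/(-4) = 2, and -16/(-8) = 2, so r = 2.
Then A·2^0 = -4 gives A = -4, and P(k) = -4·2^k.

2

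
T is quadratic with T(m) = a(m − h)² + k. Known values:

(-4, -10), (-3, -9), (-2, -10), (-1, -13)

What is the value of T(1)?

-25

First differences 1, -1, -3; second difference -2 = 2a, so a = -1.
Expanding, the m-coefficient is −2ah = 2h; matching it to the data gives h = -3, and then k = -9.
So T(m) = -1(m + 3)² − 9.
T(1) = -1·4² − 9 = -25.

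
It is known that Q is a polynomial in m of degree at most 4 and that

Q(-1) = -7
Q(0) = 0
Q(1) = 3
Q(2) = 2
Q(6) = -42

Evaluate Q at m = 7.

Write Q(m) = am^4 + bm³ + cm² + dm + e; the 5 given values yield a linear system in the 5 coefficients.
Solving, the top 2 coefficients vanish, and Q(m) = -2m² + 5m.
Then Q(7) = -63.

-63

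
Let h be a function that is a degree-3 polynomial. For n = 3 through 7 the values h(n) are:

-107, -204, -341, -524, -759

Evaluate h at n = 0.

4

Write h(n) = an³ + bn² + cn + d; the 5 given values yield a linear system in the 4 coefficients.
Solving, h(n) = -n³ - 8n² - 4n + 4.
Then h(0) = 4.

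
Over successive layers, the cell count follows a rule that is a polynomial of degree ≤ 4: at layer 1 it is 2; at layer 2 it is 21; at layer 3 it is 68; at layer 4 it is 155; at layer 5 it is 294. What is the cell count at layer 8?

1143

Write the value at m as h(m).
First differences: 19, 47, 87, 139. Second differences: 28, 40, 52. Third differences: 12, 12.
Level-3 differences are constant, so h has degree 3.
Fitting a degree-3 polynomial gives h(m) = 2m³ + 2m² - m - 1.
Then h(8) = 1143.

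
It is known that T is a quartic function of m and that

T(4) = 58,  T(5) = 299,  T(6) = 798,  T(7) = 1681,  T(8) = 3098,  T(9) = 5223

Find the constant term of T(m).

-6

First differences: 241, 499, 883, 1417, 2125. Second differences: 258, 384, 534, 708. Third differences: 126, 150, 174. Fourth differences: 24, 24.
Level-4 differences are constant, so T has degree 4.
Fitting a degree-4 polynomial gives T(m) = m^4 - m³ - 7m² - 4m - 6.
The constant term is T(0) = -6.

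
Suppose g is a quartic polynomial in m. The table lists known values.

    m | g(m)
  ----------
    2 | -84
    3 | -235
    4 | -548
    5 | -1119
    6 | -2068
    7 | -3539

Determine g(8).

-5700

Write g(m) = am^4 + bm³ + cm² + dm + e; the 6 given values yield a linear system in the 5 coefficients.
Solving, g(m) = -m^4 - 2m³ - 8m² - 8m - 4.
Then g(8) = -5700.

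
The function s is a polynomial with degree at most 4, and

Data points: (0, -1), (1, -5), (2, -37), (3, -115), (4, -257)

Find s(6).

-805

Write s(x) = ax^4 + bx³ + cx² + dx + e; the 5 given values yield a linear system in the 5 coefficients.
Solving, the leading coefficient vanishes, and s(x) = -3x³ - 5x² + 4x - 1.
Then s(6) = -805.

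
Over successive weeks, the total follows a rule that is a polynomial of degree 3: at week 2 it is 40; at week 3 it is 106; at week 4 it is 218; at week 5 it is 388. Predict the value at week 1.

Write the value at n as h(n).
Write h(n) = an³ + bn² + cn + d; the 4 given values yield a linear system in the 4 coefficients.
Solving, h(n) = 2n³ + 5n² + 3n - 2.
Then h(1) = 8.

8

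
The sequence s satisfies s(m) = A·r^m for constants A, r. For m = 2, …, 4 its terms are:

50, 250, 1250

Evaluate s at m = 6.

31250

Consecutive ratio: 250/50 = 5, and 1250/250 = 5, so r = 5.
Then A·5^2 = 50 gives A = 2, and s(m) = 2·5^m.
s(6) = 2·5^6 = 31250.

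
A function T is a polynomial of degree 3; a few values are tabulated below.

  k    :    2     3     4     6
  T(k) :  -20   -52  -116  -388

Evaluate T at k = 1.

-8

Write T(k) = ak³ + bk² + ck + d; the 4 given values yield a linear system in the 4 coefficients.
Solving, T(k) = -2k³ + 2k² - 4k - 4.
Then T(1) = -8.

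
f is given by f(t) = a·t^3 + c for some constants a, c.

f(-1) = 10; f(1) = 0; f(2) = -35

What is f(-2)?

From f(-1) = 10 and f(1) = 0: -1a + c = 10 and 1a + c = 0.
Subtracting: 2a = -10, so a = -5; then c = 10 − (-5)·(-1) = 5.
So f(t) = -5t³ + 5, and f(-2) = 45.

45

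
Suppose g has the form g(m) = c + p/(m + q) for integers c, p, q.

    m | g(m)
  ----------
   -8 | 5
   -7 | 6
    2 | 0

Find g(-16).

3

(g(m) − c)(m + q) = p for each data point; the three points give a linear system in c and q, then p follows.
Solving: c = 2, q = 4, p = -12, so g(m) = 2 − 12/(m + 4).
Then g(-16) = 2 − 12/(-12) = 3.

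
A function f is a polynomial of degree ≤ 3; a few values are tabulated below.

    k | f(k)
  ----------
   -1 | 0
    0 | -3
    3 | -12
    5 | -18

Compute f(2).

Write f(k) = ak³ + bk² + ck + d; the 4 given values yield a linear system in the 4 coefficients.
Solving, the top 2 coefficients vanish, and f(k) = -3k - 3.
Then f(2) = -9.

-9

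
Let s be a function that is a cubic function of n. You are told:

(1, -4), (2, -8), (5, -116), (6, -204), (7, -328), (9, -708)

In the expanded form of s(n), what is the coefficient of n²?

Write s(n) = an³ + bn² + cn + d; the 6 given values yield a linear system in the 4 coefficients.
Solving, s(n) = -n³ + 3n - 6.
The coefficient of n² is 0.

0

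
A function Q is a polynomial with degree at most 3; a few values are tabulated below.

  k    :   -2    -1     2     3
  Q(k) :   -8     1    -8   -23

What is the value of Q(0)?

Write Q(k) = ak³ + bk² + ck + d; the 4 given values yield a linear system in the 4 coefficients.
Solving, the leading coefficient vanishes, and Q(k) = -3k² + 4.
Then Q(0) = 4.

4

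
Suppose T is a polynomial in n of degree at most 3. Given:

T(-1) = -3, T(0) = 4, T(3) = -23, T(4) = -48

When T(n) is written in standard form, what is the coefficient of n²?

Write T(n) = an³ + bn² + cn + d; the 4 given values yield a linear system in the 4 coefficients.
Solving, the leading coefficient vanishes, and T(n) = -4n² + 3n + 4.
The coefficient of n² is -4.

-4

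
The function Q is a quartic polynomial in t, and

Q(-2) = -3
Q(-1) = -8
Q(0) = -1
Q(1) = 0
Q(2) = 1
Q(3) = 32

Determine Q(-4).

235

First differences: -5, 7, 1, 1, 31. Second differences: 12, -6, 0, 30. Third differences: -18, 6, 30. Fourth differences: 24, 24.
Level-4 differences are constant, so Q has degree 4.
Fitting a degree-4 polynomial gives Q(t) = t^4 - t³ - 4t² + 5t - 1.
Then Q(-4) = 235.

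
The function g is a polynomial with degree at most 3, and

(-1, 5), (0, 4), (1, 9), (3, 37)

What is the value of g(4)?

60

Write g(x) = ax³ + bx² + cx + d; the 4 given values yield a linear system in the 4 coefficients.
Solving, the leading coefficient vanishes, and g(x) = 3x² + 2x + 4.
Then g(4) = 60.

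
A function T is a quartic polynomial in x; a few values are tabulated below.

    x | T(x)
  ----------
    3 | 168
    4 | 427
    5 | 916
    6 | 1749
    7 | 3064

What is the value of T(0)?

-9

Write T(x) = ax^4 + bx³ + cx² + dx + e; the 5 given values yield a linear system in the 5 coefficients.
Solving, T(x) = x^4 + x³ + 6x² + 5x - 9.
Then T(0) = -9.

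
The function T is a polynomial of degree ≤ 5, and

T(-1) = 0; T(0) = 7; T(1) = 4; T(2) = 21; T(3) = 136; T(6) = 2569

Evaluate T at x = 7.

4816

Write T(x) = ax^5 + bx^4 + cx³ + dx² + ex + p; the 6 given values yield a linear system in the 6 coefficients.
Solving, the leading coefficient vanishes, and T(x) = 2x^4 + x³ - 7x² + x + 7.
Then T(7) = 4816.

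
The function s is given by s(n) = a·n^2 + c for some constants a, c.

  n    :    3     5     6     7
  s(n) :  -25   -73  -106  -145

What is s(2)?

From s(3) = -25 and s(5) = -73: 9a + c = -25 and 25a + c = -73.
Subtracting: 16a = -48, so a = -3; then c = -25 − (-3)·9 = 2.
So s(n) = -3n² + 2, and s(2) = -10.

-10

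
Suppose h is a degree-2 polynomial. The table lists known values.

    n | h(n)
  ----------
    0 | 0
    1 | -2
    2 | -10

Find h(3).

Write h(n) = an² + bn + c; the 3 given values yield a linear system in the 3 coefficients.
Solving, h(n) = -3n² + n.
Then h(3) = -24.

-24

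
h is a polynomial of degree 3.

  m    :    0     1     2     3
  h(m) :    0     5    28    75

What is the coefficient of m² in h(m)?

6

Write h(m) = am³ + bm² + cm + d; the 4 given values yield a linear system in the 4 coefficients.
Solving, h(m) = m³ + 6m² - 2m.
The coefficient of m² is 6.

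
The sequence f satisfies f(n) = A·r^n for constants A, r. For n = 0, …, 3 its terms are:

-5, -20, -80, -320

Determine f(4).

-1280

Consecutive ratio: -20/(-5) = 4, and -80/(-20) = 4, so r = 4.
Then A·4^0 = -5 gives A = -5, and f(n) = -5·4^n.
f(4) = -5·4^4 = -1280.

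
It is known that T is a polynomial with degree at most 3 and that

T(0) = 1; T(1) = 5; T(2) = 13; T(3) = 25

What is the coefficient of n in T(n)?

First differences: 4, 8, 12. Second differences: 4, 4.
Level-2 differences are constant, so T has degree 2.
Fitting a degree-2 polynomial gives T(n) = 2n² + 2n + 1.
The coefficient of n is 2.

2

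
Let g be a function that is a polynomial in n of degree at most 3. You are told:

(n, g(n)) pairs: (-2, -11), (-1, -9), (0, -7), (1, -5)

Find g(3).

-1

Write g(n) = an³ + bn² + cn + d; the 4 given values yield a linear system in the 4 coefficients.
Solving, the top 2 coefficients vanish, and g(n) = 2n - 7.
Then g(3) = -1.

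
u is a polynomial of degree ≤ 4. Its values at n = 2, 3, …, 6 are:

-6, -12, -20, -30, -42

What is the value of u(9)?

Write u(n) = an^4 + bn³ + cn² + dn + e; the 5 given values yield a linear system in the 5 coefficients.
Solving, the top 2 coefficients vanish, and u(n) = -n² - n.
Then u(9) = -90.

-90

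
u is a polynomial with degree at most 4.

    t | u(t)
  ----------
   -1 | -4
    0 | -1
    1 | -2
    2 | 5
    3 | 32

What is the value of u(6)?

353

Write u(t) = at^4 + bt³ + ct² + dt + e; the 5 given values yield a linear system in the 5 coefficients.
Solving, the leading coefficient vanishes, and u(t) = 2t³ - 2t² - t - 1.
Then u(6) = 353.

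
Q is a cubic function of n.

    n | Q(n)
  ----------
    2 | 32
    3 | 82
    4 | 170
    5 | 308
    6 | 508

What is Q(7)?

First differences: 50, 88, 138, 200. Second differences: 38, 50, 62. Third differences: 12, 12.
Level-3 differences are constant, so Q has degree 3.
Extending the table by one column gives the next first difference 274, so Q(7) = 508 + 274 = 782.

782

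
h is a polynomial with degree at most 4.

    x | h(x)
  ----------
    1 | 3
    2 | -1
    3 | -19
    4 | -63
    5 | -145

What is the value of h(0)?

Write h(x) = ax^4 + bx³ + cx² + dx + e; the 5 given values yield a linear system in the 5 coefficients.
Solving, the leading coefficient vanishes, and h(x) = -2x³ + 5x² - 5x + 5.
Then h(0) = 5.

5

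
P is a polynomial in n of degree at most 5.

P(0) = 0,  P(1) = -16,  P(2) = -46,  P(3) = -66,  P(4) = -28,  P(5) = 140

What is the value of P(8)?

2504

First differences: -16, -30, -20, 38, 168. Second differences: -14, 10, 58, 130. Third differences: 24, 48, 72. Fourth differences: 24, 24.
Level-4 differences are constant, so P has degree 4.
Fitting a degree-4 polynomial gives P(n) = n^4 - 2n³ - 8n² - 7n.
Then P(8) = 2504.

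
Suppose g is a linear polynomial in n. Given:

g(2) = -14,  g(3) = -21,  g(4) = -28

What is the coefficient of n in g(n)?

First differences: -7, -7.
Level-1 differences are constant, so g has degree 1.
Fitting a degree-1 polynomial gives g(n) = -7n.
The coefficient of n is -7.

-7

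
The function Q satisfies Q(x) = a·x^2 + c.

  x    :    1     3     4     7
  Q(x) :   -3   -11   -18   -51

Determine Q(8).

From Q(1) = -3 and Q(3) = -11: 1a + c = -3 and 9a + c = -11.
Subtracting: 8a = -8, so a = -1; then c = -3 − (-1)·1 = -2.
So Q(x) = -1x² − 2, and Q(8) = -66.

-66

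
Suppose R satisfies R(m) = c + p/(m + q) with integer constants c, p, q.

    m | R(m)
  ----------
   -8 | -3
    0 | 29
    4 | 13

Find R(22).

(R(m) − c)(m + q) = p for each data point; the three points give a linear system in c and q, then p follows.
Solving: c = 5, q = 2, p = 48, so R(m) = 5 + 48/(m + 2).
Then R(22) = 5 + 48/24 = 7.

7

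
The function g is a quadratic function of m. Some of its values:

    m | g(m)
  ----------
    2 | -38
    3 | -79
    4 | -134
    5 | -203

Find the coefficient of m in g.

-6

First differences: -41, -55, -69. Second differences: -14, -14.
Level-2 differences are constant, so g has degree 2.
Fitting a degree-2 polynomial gives g(m) = -7m² - 6m + 2.
The coefficient of m is -6.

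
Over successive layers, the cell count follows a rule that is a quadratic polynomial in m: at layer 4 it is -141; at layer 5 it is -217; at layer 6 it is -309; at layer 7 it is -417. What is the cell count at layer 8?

-541

Write the value at m as T(m).
First differences: -76, -92, -108. Second differences: -16, -16.
Level-2 differences are constant, so T has degree 2.
Fitting a degree-2 polynomial gives T(m) = -8m² - 4m + 3.
Then T(8) = -541.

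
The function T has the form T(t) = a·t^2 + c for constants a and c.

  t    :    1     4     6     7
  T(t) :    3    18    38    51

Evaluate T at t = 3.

From T(1) = 3 and T(4) = 18: 1a + c = 3 and 16a + c = 18.
Subtracting: 15a = 15, so a = 1; then c = 3 − 1·1 = 2.
So T(t) = 1t² + 2, and T(3) = 11.

11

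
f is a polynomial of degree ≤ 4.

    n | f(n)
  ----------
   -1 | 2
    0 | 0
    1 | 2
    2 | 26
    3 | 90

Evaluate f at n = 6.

702

Write f(n) = an^4 + bn³ + cn² + dn + e; the 5 given values yield a linear system in the 5 coefficients.
Solving, the leading coefficient vanishes, and f(n) = 3n³ + 2n² - 3n.
Then f(6) = 702.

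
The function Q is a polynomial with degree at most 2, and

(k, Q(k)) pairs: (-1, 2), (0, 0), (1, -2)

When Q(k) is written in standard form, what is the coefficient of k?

-2

Write Q(k) = ak² + bk + c; the 3 given values yield a linear system in the 3 coefficients.
Solving, the leading coefficient vanishes, and Q(k) = -2k.
The coefficient of k is -2.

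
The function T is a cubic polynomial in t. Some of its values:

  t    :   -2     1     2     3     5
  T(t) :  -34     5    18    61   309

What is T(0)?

4

Write T(t) = at³ + bt² + ct + d; the 5 given values yield a linear system in the 4 coefficients.
Solving, T(t) = 3t³ - 3t² + t + 4.
The constant term is T(0) = 4.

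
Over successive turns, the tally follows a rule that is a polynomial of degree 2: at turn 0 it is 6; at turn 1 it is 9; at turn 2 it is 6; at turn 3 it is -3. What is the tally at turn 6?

-66

Write the value at t as P(t).
First differences: 3, -3, -9. Second differences: -6, -6.
Level-2 differences are constant, so P has degree 2.
Fitting a degree-2 polynomial gives P(t) = -3t² + 6t + 6.
Then P(6) = -66.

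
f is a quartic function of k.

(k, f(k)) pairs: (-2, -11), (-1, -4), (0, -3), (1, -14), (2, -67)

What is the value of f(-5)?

Write f(k) = ak^4 + bk³ + ck² + dk + e; the 5 given values yield a linear system in the 5 coefficients.
Solving, f(k) = -k^4 - 3k³ - 5k² - 2k - 3.
Then f(-5) = -368.

-368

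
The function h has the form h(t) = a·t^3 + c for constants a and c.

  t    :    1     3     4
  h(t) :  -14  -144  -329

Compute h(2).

-49

From h(1) = -14 and h(3) = -144: 1a + c = -14 and 27a + c = -144.
Subtracting: 26a = -130, so a = -5; then c = -14 − (-5)·1 = -9.
So h(t) = -5t³ − 9, and h(2) = -49.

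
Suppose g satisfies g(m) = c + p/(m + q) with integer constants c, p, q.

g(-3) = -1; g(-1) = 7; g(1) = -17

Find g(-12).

-4

(g(m) − c)(m + q) = p for each data point; the three points give a linear system in c and q, then p follows.
Solving: c = -5, q = 0, p = -12, so g(m) = -5 − 12/(m + 0).
Then g(-12) = -5 − 12/(-12) = -4.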